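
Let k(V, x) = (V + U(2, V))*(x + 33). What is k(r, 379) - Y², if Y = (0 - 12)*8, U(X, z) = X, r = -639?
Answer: -271660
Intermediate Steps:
k(V, x) = (2 + V)*(33 + x) (k(V, x) = (V + 2)*(x + 33) = (2 + V)*(33 + x))
Y = -96 (Y = -12*8 = -96)
k(r, 379) - Y² = (66 + 2*379 + 33*(-639) - 639*379) - 1*(-96)² = (66 + 758 - 21087 - 242181) - 1*9216 = -262444 - 9216 = -271660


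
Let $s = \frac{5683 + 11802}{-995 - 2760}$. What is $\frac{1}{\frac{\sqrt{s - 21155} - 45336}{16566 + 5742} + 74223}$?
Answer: $\frac{13869404852609592}{1029400649924720828003} - \frac{11154 i \sqrt{11934067402}}{1029400649924720828003} \approx 1.3473 \cdot 10^{-5} - 1.1837 \cdot 10^{-12} i$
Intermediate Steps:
$s = - \frac{3497}{751}$ ($s = \frac{17485}{-3755} = 17485 \left(- \frac{1}{3755}\right) = - \frac{3497}{751} \approx -4.6565$)
$\frac{1}{\frac{\sqrt{s - 21155} - 45336}{16566 + 5742} + 74223} = \frac{1}{\frac{\sqrt{- \frac{3497}{751} - 21155} - 45336}{16566 + 5742} + 74223} = \frac{1}{\frac{\sqrt{- \frac{15890902}{751}} - 45336}{22308} + 74223} = \frac{1}{\left(\frac{i \sqrt{11934067402}}{751} - 45336\right) \frac{1}{22308} + 74223} = \frac{1}{\left(-45336 + \frac{i \sqrt{11934067402}}{751}\right) \frac{1}{22308} + 74223} = \frac{1}{\left(- \frac{3778}{1859} + \frac{i \sqrt{11934067402}}{16753308}\right) + 74223} = \frac{1}{\frac{137976779}{1859} + \frac{i \sqrt{11934067402}}{16753308}}$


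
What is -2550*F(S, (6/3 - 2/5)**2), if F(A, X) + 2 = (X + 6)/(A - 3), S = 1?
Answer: 16014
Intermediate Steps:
F(A, X) = -2 + (6 + X)/(-3 + A) (F(A, X) = -2 + (X + 6)/(A - 3) = -2 + (6 + X)/(-3 + A))
-2550*F(S, (6/3 - 2/5)**2) = -2550*(12 + (6/3 - 2/5)**2 - 2*1)/(-3 + 1) = -2550*(12 + (6*(1/3) - 2*1/5)**2 - 2)/(-2) = -(-1275)*(12 + (2 - 2/5)**2 - 2) = -(-1275)*(12 + (8/5)**2 - 2) = -(-1275)*(12 + 64/25 - 2) = -(-1275)*314/25 = -2550*(-157/25) = 16014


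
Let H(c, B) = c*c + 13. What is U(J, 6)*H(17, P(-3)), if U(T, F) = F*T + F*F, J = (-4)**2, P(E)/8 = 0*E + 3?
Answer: 39864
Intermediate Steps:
P(E) = 24 (P(E) = 8*(0*E + 3) = 8*(0 + 3) = 8*3 = 24)
H(c, B) = 13 + c**2 (H(c, B) = c**2 + 13 = 13 + c**2)
J = 16
U(T, F) = F**2 + F*T (U(T, F) = F*T + F**2 = F**2 + F*T)
U(J, 6)*H(17, P(-3)) = (6*(6 + 16))*(13 + 17**2) = (6*22)*(13 + 289) = 132*302 = 39864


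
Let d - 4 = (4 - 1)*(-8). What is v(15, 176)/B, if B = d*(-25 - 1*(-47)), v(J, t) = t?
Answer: -⅖ ≈ -0.40000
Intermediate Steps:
d = -20 (d = 4 + (4 - 1)*(-8) = 4 + 3*(-8) = 4 - 24 = -20)
B = -440 (B = -20*(-25 - 1*(-47)) = -20*(-25 + 47) = -20*22 = -440)
v(15, 176)/B = 176/(-440) = 176*(-1/440) = -⅖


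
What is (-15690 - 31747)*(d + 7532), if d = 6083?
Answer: -645854755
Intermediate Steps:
(-15690 - 31747)*(d + 7532) = (-15690 - 31747)*(6083 + 7532) = -47437*13615 = -645854755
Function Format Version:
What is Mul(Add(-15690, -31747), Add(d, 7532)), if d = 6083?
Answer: -645854755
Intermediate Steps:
Mul(Add(-15690, -31747), Add(d, 7532)) = Mul(Add(-15690, -31747), Add(6083, 7532)) = Mul(-47437, 13615) = -645854755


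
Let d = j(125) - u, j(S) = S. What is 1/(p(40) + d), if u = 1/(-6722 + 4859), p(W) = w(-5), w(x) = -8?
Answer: 1863/217972 ≈ 0.0085470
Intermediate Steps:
p(W) = -8
u = -1/1863 (u = 1/(-1863) = -1/1863 ≈ -0.00053677)
d = 232876/1863 (d = 125 - 1*(-1/1863) = 125 + 1/1863 = 232876/1863 ≈ 125.00)
1/(p(40) + d) = 1/(-8 + 232876/1863) = 1/(217972/1863) = 1863/217972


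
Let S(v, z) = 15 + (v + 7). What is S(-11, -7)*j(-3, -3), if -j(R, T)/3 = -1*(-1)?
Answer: -33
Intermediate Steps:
j(R, T) = -3 (j(R, T) = -(-3)*(-1) = -3*1 = -3)
S(v, z) = 22 + v (S(v, z) = 15 + (7 + v) = 22 + v)
S(-11, -7)*j(-3, -3) = (22 - 11)*(-3) = 11*(-3) = -33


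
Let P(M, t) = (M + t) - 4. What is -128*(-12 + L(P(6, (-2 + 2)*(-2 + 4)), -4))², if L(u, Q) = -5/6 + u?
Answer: -135200/9 ≈ -15022.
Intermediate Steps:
P(M, t) = -4 + M + t
L(u, Q) = -⅚ + u (L(u, Q) = -5*⅙ + u = -⅚ + u)
-128*(-12 + L(P(6, (-2 + 2)*(-2 + 4)), -4))² = -128*(-12 + (-⅚ + (-4 + 6 + (-2 + 2)*(-2 + 4))))² = -128*(-12 + (-⅚ + (-4 + 6 + 0*2)))² = -128*(-12 + (-⅚ + (-4 + 6 + 0)))² = -128*(-12 + (-⅚ + 2))² = -128*(-12 + 7/6)² = -128*(-65/6)² = -128*4225/36 = -135200/9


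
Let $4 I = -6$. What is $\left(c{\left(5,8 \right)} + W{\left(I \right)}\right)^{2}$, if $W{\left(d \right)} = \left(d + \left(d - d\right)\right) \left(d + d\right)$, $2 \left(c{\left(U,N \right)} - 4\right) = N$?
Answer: $\frac{625}{4} \approx 156.25$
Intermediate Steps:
$c{\left(U,N \right)} = 4 + \frac{N}{2}$
$I = - \frac{3}{2}$ ($I = \frac{1}{4} \left(-6\right) = - \frac{3}{2} \approx -1.5$)
$W{\left(d \right)} = 2 d^{2}$ ($W{\left(d \right)} = \left(d + 0\right) 2 d = d 2 d = 2 d^{2}$)
$\left(c{\left(5,8 \right)} + W{\left(I \right)}\right)^{2} = \left(\left(4 + \frac{1}{2} \cdot 8\right) + 2 \left(- \frac{3}{2}\right)^{2}\right)^{2} = \left(\left(4 + 4\right) + 2 \cdot \frac{9}{4}\right)^{2} = \left(8 + \frac{9}{2}\right)^{2} = \left(\frac{25}{2}\right)^{2} = \frac{625}{4}$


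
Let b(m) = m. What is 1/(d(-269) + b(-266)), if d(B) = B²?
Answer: 1/72095 ≈ 1.3871e-5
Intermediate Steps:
1/(d(-269) + b(-266)) = 1/((-269)² - 266) = 1/(72361 - 266) = 1/72095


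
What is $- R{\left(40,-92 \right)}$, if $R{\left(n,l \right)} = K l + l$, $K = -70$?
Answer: $-6348$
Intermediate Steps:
$R{\left(n,l \right)} = - 69 l$ ($R{\left(n,l \right)} = - 70 l + l = - 69 l$)
$- R{\left(40,-92 \right)} = - \left(-69\right) \left(-92\right) = \left(-1\right) 6348 = -6348$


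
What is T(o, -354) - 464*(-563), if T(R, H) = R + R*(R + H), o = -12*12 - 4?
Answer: 335380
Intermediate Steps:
o = -148 (o = -144 - 4 = -148)
T(R, H) = R + R*(H + R)
T(o, -354) - 464*(-563) = -148*(1 - 354 - 148) - 464*(-563) = -148*(-501) - 1*(-261232) = 74148 + 261232 = 335380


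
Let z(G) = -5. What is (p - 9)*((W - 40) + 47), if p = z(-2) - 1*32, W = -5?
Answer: -92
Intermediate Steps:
p = -37 (p = -5 - 1*32 = -5 - 32 = -37)
(p - 9)*((W - 40) + 47) = (-37 - 9)*((-5 - 40) + 47) = -46*(-45 + 47) = -46*2 = -92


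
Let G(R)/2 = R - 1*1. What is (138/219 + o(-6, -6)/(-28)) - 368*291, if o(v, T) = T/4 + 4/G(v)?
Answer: -3064410351/28616 ≈ -1.0709e+5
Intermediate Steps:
G(R) = -2 + 2*R (G(R) = 2*(R - 1*1) = 2*(R - 1) = 2*(-1 + R) = -2 + 2*R)
o(v, T) = 4/(-2 + 2*v) + T/4 (o(v, T) = T/4 + 4/(-2 + 2*v) = 4/(-2 + 2*v) + T/4)
(138/219 + o(-6, -6)/(-28)) - 368*291 = (138/219 + ((8 - 6*(-1 - 6))/(4*(-1 - 6)))/(-28)) - 368*291 = (138*(1/219) + ((¼)*(8 - 6*(-7))/(-7))*(-1/28)) - 107088 = (46/73 + ((¼)*(-⅐)*(8 + 42))*(-1/28)) - 107088 = (46/73 + ((¼)*(-⅐)*50)*(-1/28)) - 107088 = (46/73 - 25/14*(-1/28)) - 107088 = (46/73 + 25/392) - 107088 = 19857/28616 - 107088 = -3064410351/28616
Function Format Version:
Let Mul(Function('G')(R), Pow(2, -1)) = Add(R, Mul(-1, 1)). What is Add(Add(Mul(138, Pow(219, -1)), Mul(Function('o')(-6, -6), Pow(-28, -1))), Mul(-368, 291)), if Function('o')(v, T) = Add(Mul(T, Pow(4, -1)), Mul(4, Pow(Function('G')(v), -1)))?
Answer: Rational(-3064410351, 28616) ≈ -1.0709e+5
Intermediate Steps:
Function('G')(R) = Add(-2, Mul(2, R)) (Function('G')(R) = Mul(2, Add(R, Mul(-1, 1))) = Mul(2, Add(R, -1)) = Mul(2, Add(-1, R)) = Add(-2, Mul(2, R)))
Function('o')(v, T) = Add(Mul(4, Pow(Add(-2, Mul(2, v)), -1)), Mul(Rational(1, 4), T)) (Function('o')(v, T) = Add(Mul(T, Pow(4, -1)), Mul(4, Pow(Add(-2, Mul(2, v)), -1))) = Add(Mul(T, Rational(1, 4)), Mul(4, Pow(Add(-2, Mul(2, v)), -1))) = Add(Mul(Rational(1, 4), T), Mul(4, Pow(Add(-2, Mul(2, v)), -1))) = Add(Mul(4, Pow(Add(-2, Mul(2, v)), -1)), Mul(Rational(1, 4), T)))
Add(Add(Mul(138, Pow(219, -1)), Mul(Function('o')(-6, -6), Pow(-28, -1))), Mul(-368, 291)) = Add(Add(Mul(138, Pow(219, -1)), Mul(Mul(Rational(1, 4), Pow(Add(-1, -6), -1), Add(8, Mul(-6, Add(-1, -6)))), Pow(-28, -1))), Mul(-368, 291)) = Add(Add(Mul(138, Rational(1, 219)), Mul(Mul(Rational(1, 4), Pow(-7, -1), Add(8, Mul(-6, -7))), Rational(-1, 28))), -107088) = Add(Add(Rational(46, 73), Mul(Mul(Rational(1, 4), Rational(-1, 7), Add(8, 42)), Rational(-1, 28))), -107088) = Add(Add(Rational(46, 73), Mul(Mul(Rational(1, 4), Rational(-1, 7), 50), Rational(-1, 28))), -107088) = Add(Add(Rational(46, 73), Mul(Rational(-25, 14), Rational(-1, 28))), -107088) = Add(Add(Rational(46, 73), Rational(25, 392)), -107088) = Add(Rational(19857, 28616), -107088) = Rational(-3064410351, 28616)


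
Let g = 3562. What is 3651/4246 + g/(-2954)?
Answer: -2169599/6271342 ≈ -0.34595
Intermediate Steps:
3651/4246 + g/(-2954) = 3651/4246 + 3562/(-2954) = 3651*(1/4246) + 3562*(-1/2954) = 3651/4246 - 1781/1477 = -2169599/6271342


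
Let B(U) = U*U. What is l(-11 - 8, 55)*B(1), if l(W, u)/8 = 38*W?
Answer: -5776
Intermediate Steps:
B(U) = U²
l(W, u) = 304*W (l(W, u) = 8*(38*W) = 304*W)
l(-11 - 8, 55)*B(1) = (304*(-11 - 8))*1² = (304*(-19))*1 = -5776*1 = -5776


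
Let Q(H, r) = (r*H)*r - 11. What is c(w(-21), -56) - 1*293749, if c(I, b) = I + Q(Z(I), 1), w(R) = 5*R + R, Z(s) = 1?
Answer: -293885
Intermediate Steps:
Q(H, r) = -11 + H*r**2 (Q(H, r) = (H*r)*r - 11 = H*r**2 - 11 = -11 + H*r**2)
w(R) = 6*R
c(I, b) = -10 + I (c(I, b) = I + (-11 + 1*1**2) = I + (-11 + 1*1) = I + (-11 + 1) = I - 10 = -10 + I)
c(w(-21), -56) - 1*293749 = (-10 + 6*(-21)) - 1*293749 = (-10 - 126) - 293749 = -136 - 293749 = -293885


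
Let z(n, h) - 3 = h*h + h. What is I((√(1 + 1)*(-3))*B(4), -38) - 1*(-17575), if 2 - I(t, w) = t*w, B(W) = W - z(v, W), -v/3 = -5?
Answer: 17577 + 2166*√2 ≈ 20640.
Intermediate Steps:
v = 15 (v = -3*(-5) = 15)
z(n, h) = 3 + h + h² (z(n, h) = 3 + (h*h + h) = 3 + (h² + h) = 3 + (h + h²) = 3 + h + h²)
B(W) = -3 - W² (B(W) = W - (3 + W + W²) = W + (-3 - W - W²) = -3 - W²)
I(t, w) = 2 - t*w
I((√(1 + 1)*(-3))*B(4), -38) - 1*(-17575) = (2 - 1*(√(1 + 1)*(-3))*(-3 - 1*4²)*(-38)) - 1*(-17575) = (2 - 1*(√2*(-3))*(-3 - 1*16)*(-38)) + 17575 = (2 - 1*(-3*√2)*(-3 - 16)*(-38)) + 17575 = (2 - 1*-3*√2*(-19)*(-38)) + 17575 = (2 - 1*57*√2*(-38)) + 17575 = (2 + 2166*√2) + 17575 = 17577 + 2166*√2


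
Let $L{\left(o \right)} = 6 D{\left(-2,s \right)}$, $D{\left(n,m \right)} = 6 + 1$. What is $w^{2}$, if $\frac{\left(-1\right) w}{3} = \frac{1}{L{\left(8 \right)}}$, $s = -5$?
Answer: $\frac{1}{196} \approx 0.005102$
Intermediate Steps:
$D{\left(n,m \right)} = 7$
$L{\left(o \right)} = 42$ ($L{\left(o \right)} = 6 \cdot 7 = 42$)
$w = - \frac{1}{14}$ ($w = - \frac{3}{42} = \left(-3\right) \frac{1}{42} = - \frac{1}{14} \approx -0.071429$)
$w^{2} = \left(- \frac{1}{14}\right)^{2} = \frac{1}{196}$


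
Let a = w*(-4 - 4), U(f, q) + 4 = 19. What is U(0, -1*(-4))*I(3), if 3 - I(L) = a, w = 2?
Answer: 285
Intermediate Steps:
U(f, q) = 15 (U(f, q) = -4 + 19 = 15)
a = -16 (a = 2*(-4 - 4) = 2*(-8) = -16)
I(L) = 19 (I(L) = 3 - 1*(-16) = 3 + 16 = 19)
U(0, -1*(-4))*I(3) = 15*19 = 285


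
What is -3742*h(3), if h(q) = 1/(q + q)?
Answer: -1871/3 ≈ -623.67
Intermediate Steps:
h(q) = 1/(2*q)
-3742*h(3) = -1871/3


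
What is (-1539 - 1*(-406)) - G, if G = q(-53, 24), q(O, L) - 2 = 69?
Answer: -1204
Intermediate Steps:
q(O, L) = 71 (q(O, L) = 2 + 69 = 71)
G = 71
(-1539 - 1*(-406)) - G = (-1539 - 1*(-406)) - 1*71 = (-1539 + 406) - 71 = -1133 - 71 = -1204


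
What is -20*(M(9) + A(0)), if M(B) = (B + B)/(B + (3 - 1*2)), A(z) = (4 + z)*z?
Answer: -36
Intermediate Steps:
A(z) = z*(4 + z)
M(B) = 2*B/(1 + B) (M(B) = (2*B)/(B + (3 - 2)) = (2*B)/(B + 1) = (2*B)/(1 + B) = 2*B/(1 + B))
-20*(M(9) + A(0)) = -20*(2*9/(1 + 9) + 0*(4 + 0)) = -20*(2*9/10 + 0*4) = -20*(2*9*(⅒) + 0) = -20*(9/5 + 0) = -20*9/5 = -36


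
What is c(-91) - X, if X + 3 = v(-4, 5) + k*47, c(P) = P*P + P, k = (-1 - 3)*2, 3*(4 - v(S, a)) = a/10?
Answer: 51391/6 ≈ 8565.2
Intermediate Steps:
v(S, a) = 4 - a/30 (v(S, a) = 4 - a/(3*10) = 4 - a/30)
k = -8 (k = -4*2 = -8)
c(P) = P + P² (c(P) = P² + P = P + P²)
X = -2251/6 (X = -3 + ((4 - 1/30*5) - 8*47) = -3 + ((4 - ⅙) - 376) = -3 + (23/6 - 376) = -3 - 2233/6 = -2251/6 ≈ -375.17)
c(-91) - X = -91*(1 - 91) - 1*(-2251/6) = -91*(-90) + 2251/6 = 8190 + 2251/6 = 51391/6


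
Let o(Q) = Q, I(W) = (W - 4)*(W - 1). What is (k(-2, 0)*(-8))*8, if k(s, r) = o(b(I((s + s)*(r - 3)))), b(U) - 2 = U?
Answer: -5760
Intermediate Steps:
I(W) = (-1 + W)*(-4 + W) (I(W) = (-4 + W)*(-1 + W) = (-1 + W)*(-4 + W))
b(U) = 2 + U
k(s, r) = 6 - 10*s*(-3 + r) + 4*s²*(-3 + r)² (k(s, r) = 2 + (4 + ((s + s)*(r - 3))² - 5*(s + s)*(r - 3)) = 2 + (4 + ((2*s)*(-3 + r))² - 5*2*s*(-3 + r)) = 2 + (4 + (2*s*(-3 + r))² - 10*s*(-3 + r)) = 2 + (4 + 4*s²*(-3 + r)² - 10*s*(-3 + r)) = 2 + (4 - 10*s*(-3 + r) + 4*s²*(-3 + r)²) = 6 - 10*s*(-3 + r) + 4*s²*(-3 + r)²)
(k(-2, 0)*(-8))*8 = ((6 - 10*(-2)*(-3 + 0) + 4*(-2)²*(-3 + 0)²)*(-8))*8 = ((6 - 10*(-2)*(-3) + 4*4*(-3)²)*(-8))*8 = ((6 - 60 + 4*4*9)*(-8))*8 = ((6 - 60 + 144)*(-8))*8 = (90*(-8))*8 = -720*8 = -5760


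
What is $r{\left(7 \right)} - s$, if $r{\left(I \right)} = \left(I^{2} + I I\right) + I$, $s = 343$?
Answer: $-238$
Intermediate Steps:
$r{\left(I \right)} = I + 2 I^{2}$ ($r{\left(I \right)} = \left(I^{2} + I^{2}\right) + I = 2 I^{2} + I = I + 2 I^{2}$)
$r{\left(7 \right)} - s = 7 \left(1 + 2 \cdot 7\right) - 343 = 7 \left(1 + 14\right) - 343 = 7 \cdot 15 - 343 = 105 - 343 = -238$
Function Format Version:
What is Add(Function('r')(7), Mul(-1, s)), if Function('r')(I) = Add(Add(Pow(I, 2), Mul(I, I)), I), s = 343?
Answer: -238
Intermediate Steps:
Function('r')(I) = Add(I, Mul(2, Pow(I, 2))) (Function('r')(I) = Add(Add(Pow(I, 2), Pow(I, 2)), I) = Add(Mul(2, Pow(I, 2)), I) = Add(I, Mul(2, Pow(I, 2))))
Add(Function('r')(7), Mul(-1, s)) = Add(Mul(7, Add(1, Mul(2, 7))), Mul(-1, 343)) = Add(Mul(7, Add(1, 14)), -343) = Add(Mul(7, 15), -343) = Add(105, -343) = -238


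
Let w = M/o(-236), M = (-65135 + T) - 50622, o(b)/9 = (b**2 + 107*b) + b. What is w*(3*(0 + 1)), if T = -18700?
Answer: -44819/30208 ≈ -1.4837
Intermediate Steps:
o(b) = 9*b**2 + 972*b (o(b) = 9*((b**2 + 107*b) + b) = 9*(b**2 + 108*b) = 9*b**2 + 972*b)
M = -134457 (M = (-65135 - 18700) - 50622 = -83835 - 50622 = -134457)
w = -44819/90624 (w = -134457*(-1/(2124*(108 - 236))) = -134457/(9*(-236)*(-128)) = -134457/271872 = -134457*1/271872 = -44819/90624 ≈ -0.49456)
w*(3*(0 + 1)) = -44819*(0 + 1)/30208 = -44819/30208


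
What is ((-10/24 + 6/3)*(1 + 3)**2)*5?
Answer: 380/3 ≈ 126.67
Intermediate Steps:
((-10/24 + 6/3)*(1 + 3)**2)*5 = ((-10*1/24 + 6*(1/3))*4**2)*5 = ((-5/12 + 2)*16)*5 = ((19/12)*16)*5 = (76/3)*5 = 380/3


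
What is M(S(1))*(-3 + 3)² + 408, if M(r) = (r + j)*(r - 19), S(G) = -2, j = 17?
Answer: 408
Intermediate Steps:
M(r) = (-19 + r)*(17 + r) (M(r) = (r + 17)*(r - 19) = (17 + r)*(-19 + r) = (-19 + r)*(17 + r))
M(S(1))*(-3 + 3)² + 408 = (-323 + (-2)² - 2*(-2))*(-3 + 3)² + 408 = (-323 + 4 + 4)*0² + 408 = -315*0 + 408 = 0 + 408 = 408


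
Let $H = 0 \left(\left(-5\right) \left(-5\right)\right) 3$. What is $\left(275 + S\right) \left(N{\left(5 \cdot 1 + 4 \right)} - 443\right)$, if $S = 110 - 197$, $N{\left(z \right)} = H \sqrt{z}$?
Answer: $-83284$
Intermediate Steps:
$H = 0$ ($H = 0 \cdot 25 \cdot 3 = 0 \cdot 3 = 0$)
$N{\left(z \right)} = 0$ ($N{\left(z \right)} = 0 \sqrt{z} = 0$)
$S = -87$ ($S = 110 - 197 = -87$)
$\left(275 + S\right) \left(N{\left(5 \cdot 1 + 4 \right)} - 443\right) = \left(275 - 87\right) \left(0 - 443\right) = 188 \left(-443\right) = -83284$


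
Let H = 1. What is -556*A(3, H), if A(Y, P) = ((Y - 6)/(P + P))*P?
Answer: 834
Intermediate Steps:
A(Y, P) = -3 + Y/2 (A(Y, P) = ((-6 + Y)/((2*P)))*P = ((-6 + Y)*(1/(2*P)))*P = ((-6 + Y)/(2*P))*P = -3 + Y/2)
-556*A(3, H) = -556*(-3 + (1/2)*3) = -556*(-3 + 3/2) = -556*(-3/2) = 834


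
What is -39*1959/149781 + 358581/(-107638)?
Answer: -20644090533/5374042426 ≈ -3.8414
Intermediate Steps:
-39*1959/149781 + 358581/(-107638) = -76401*1/149781 + 358581*(-1/107638) = -25467/49927 - 358581/107638 = -20644090533/5374042426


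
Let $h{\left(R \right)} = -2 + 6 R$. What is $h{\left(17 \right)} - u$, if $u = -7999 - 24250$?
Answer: $32349$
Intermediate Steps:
$u = -32249$ ($u = -7999 - 24250 = -32249$)
$h{\left(17 \right)} - u = \left(-2 + 6 \cdot 17\right) - -32249 = \left(-2 + 102\right) + 32249 = 100 + 32249 = 32349$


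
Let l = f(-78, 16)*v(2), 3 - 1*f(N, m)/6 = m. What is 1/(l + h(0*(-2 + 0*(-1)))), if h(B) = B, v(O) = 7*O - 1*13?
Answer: -1/78 ≈ -0.012821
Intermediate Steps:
v(O) = -13 + 7*O (v(O) = 7*O - 13 = -13 + 7*O)
f(N, m) = 18 - 6*m
l = -78 (l = (18 - 6*16)*(-13 + 7*2) = (18 - 96)*(-13 + 14) = -78*1 = -78)
1/(l + h(0*(-2 + 0*(-1)))) = 1/(-78 + 0*(-2 + 0*(-1))) = 1/(-78 + 0*(-2 + 0)) = 1/(-78 + 0*(-2)) = 1/(-78 + 0) = 1/(-78) = -1/78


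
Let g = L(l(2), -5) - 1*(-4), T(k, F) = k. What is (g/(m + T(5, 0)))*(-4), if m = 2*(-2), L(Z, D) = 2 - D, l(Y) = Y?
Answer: -44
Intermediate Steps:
g = 11 (g = (2 - 1*(-5)) - 1*(-4) = (2 + 5) + 4 = 7 + 4 = 11)
m = -4
(g/(m + T(5, 0)))*(-4) = (11/(-4 + 5))*(-4) = (11/1)*(-4) = (11*1)*(-4) = 11*(-4) = -44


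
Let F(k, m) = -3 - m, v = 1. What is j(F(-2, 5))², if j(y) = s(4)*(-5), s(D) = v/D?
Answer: 25/16 ≈ 1.5625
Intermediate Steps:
s(D) = 1/D
j(y) = -5/4
j(F(-2, 5))² = (-5/4)² = 25/16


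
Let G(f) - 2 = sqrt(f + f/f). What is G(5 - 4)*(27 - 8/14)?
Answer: 370/7 + 185*sqrt(2)/7 ≈ 90.233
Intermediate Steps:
G(f) = 2 + sqrt(1 + f) (G(f) = 2 + sqrt(f + f/f) = 2 + sqrt(f + 1) = 2 + sqrt(1 + f))
G(5 - 4)*(27 - 8/14) = (2 + sqrt(1 + (5 - 4)))*(27 - 8/14) = (2 + sqrt(1 + 1))*(27 - 8*1/14) = (2 + sqrt(2))*(27 - 4/7) = (2 + sqrt(2))*(185/7) = 370/7 + 185*sqrt(2)/7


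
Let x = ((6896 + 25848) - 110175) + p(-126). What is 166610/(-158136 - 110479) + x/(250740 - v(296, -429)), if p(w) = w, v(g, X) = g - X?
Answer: -13004781/13976645 ≈ -0.93046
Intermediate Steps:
x = -77557 (x = ((6896 + 25848) - 110175) - 126 = (32744 - 110175) - 126 = -77431 - 126 = -77557)
166610/(-158136 - 110479) + x/(250740 - v(296, -429)) = 166610/(-158136 - 110479) - 77557/(250740 - (296 - 1*(-429))) = 166610/(-268615) - 77557/(250740 - (296 + 429)) = 166610*(-1/268615) - 77557/(250740 - 1*725) = -33322/53723 - 77557/(250740 - 725) = -33322/53723 - 77557/250015 = -13004781/13976645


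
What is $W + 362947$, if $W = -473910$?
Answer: $-110963$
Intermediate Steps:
$W + 362947 = -473910 + 362947 = -110963$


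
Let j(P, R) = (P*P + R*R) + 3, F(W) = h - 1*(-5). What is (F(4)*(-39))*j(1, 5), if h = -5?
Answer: 0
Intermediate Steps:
F(W) = 0 (F(W) = -5 - 1*(-5) = -5 + 5 = 0)
j(P, R) = 3 + P² + R² (j(P, R) = (P² + R²) + 3 = 3 + P² + R²)
(F(4)*(-39))*j(1, 5) = (0*(-39))*(3 + 1² + 5²) = 0*(3 + 1 + 25) = 0*29 = 0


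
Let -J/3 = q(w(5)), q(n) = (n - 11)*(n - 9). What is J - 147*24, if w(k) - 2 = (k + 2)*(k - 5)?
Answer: -3717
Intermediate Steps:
w(k) = 2 + (-5 + k)*(2 + k) (w(k) = 2 + (k + 2)*(k - 5) = 2 + (2 + k)*(-5 + k) = 2 + (-5 + k)*(2 + k))
q(n) = (-11 + n)*(-9 + n)
J = -189 (J = -3*(99 + (-8 + 5² - 3*5)² - 20*(-8 + 5² - 3*5)) = -3*(99 + (-8 + 25 - 15)² - 20*(-8 + 25 - 15)) = -3*(99 + 2² - 20*2) = -3*(99 + 4 - 40) = -3*63 = -189)
J - 147*24 = -189 - 147*24 = -189 - 3528 = -3717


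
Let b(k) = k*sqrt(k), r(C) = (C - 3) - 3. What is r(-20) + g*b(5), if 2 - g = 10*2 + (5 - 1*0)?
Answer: -26 - 115*sqrt(5) ≈ -283.15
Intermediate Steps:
g = -23 (g = 2 - (10*2 + (5 - 1*0)) = 2 - (20 + (5 + 0)) = 2 - (20 + 5) = 2 - 1*25 = 2 - 25 = -23)
r(C) = -6 + C (r(C) = (-3 + C) - 3 = -6 + C)
b(k) = k**(3/2)
r(-20) + g*b(5) = (-6 - 20) - 115*sqrt(5) = -26 - 115*sqrt(5)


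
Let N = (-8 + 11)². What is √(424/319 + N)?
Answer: √1051105/319 ≈ 3.2139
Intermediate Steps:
N = 9 (N = 3² = 9)
√(424/319 + N) = √(424/319 + 9) = √(3295/319) = √1051105/319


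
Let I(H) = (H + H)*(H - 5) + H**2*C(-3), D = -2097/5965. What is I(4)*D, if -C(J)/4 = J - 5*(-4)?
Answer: 2298312/5965 ≈ 385.30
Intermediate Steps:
C(J) = -80 - 4*J (C(J) = -4*(J - 5*(-4)) = -4*(J + 20) = -4*(20 + J) = -80 - 4*J)
D = -2097/5965 (D = -2097*1/5965 = -2097/5965 ≈ -0.35155)
I(H) = -68*H**2 + 2*H*(-5 + H) (I(H) = (H + H)*(H - 5) + H**2*(-80 - 4*(-3)) = (2*H)*(-5 + H) + H**2*(-80 + 12) = 2*H*(-5 + H) + H**2*(-68) = 2*H*(-5 + H) - 68*H**2 = -68*H**2 + 2*H*(-5 + H))
I(4)*D = -2*4*(5 + 33*4)*(-2097/5965) = -2*4*(5 + 132)*(-2097/5965) = -2*4*137*(-2097/5965) = -1096*(-2097/5965) = 2298312/5965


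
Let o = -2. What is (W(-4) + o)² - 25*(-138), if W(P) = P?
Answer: 3486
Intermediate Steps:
(W(-4) + o)² - 25*(-138) = (-4 - 2)² - 25*(-138) = (-6)² + 3450 = 36 + 3450 = 3486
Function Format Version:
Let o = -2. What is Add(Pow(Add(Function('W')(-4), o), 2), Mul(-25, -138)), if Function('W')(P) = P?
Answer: 3486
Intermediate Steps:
Add(Pow(Add(Function('W')(-4), o), 2), Mul(-25, -138)) = Add(Pow(Add(-4, -2), 2), Mul(-25, -138)) = Add(Pow(-6, 2), 3450) = Add(36, 3450) = 3486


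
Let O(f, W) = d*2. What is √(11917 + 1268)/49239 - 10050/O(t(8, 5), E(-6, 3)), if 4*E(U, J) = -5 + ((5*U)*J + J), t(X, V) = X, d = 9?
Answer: -1675/3 + √1465/16413 ≈ -558.33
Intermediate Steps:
E(U, J) = -5/4 + J/4 + 5*J*U/4 (E(U, J) = (-5 + ((5*U)*J + J))/4 = (-5 + (5*J*U + J))/4 = (-5 + (J + 5*J*U))/4 = (-5 + J + 5*J*U)/4 = -5/4 + J/4 + 5*J*U/4)
O(f, W) = 18 (O(f, W) = 9*2 = 18)
√(11917 + 1268)/49239 - 10050/O(t(8, 5), E(-6, 3)) = √(11917 + 1268)/49239 - 10050/18 = √13185*(1/49239) - 10050*1/18 = (3*√1465)*(1/49239) - 1675/3 = √1465/16413 - 1675/3 = -1675/3 + √1465/16413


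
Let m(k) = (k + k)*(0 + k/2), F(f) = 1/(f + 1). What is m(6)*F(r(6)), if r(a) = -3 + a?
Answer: 9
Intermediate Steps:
F(f) = 1/(1 + f)
m(k) = k² (m(k) = (2*k)*(0 + k*(½)) = (2*k)*(0 + k/2) = (2*k)*(k/2) = k²)
m(6)*F(r(6)) = 6²/(1 + (-3 + 6)) = 36/(1 + 3) = 36/4 = 36*(¼) = 9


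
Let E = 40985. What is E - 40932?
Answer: 53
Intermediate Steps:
E - 40932 = 40985 - 40932 = 53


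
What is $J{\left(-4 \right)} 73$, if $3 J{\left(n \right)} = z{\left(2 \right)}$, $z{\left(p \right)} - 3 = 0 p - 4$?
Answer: $- \frac{73}{3} \approx -24.333$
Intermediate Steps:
$z{\left(p \right)} = -1$ ($z{\left(p \right)} = 3 - \left(4 + 0 p\right) = 3 + \left(0 - 4\right) = 3 - 4 = -1$)
$J{\left(n \right)} = - \frac{1}{3}$ ($J{\left(n \right)} = \frac{1}{3} \left(-1\right) = - \frac{1}{3}$)
$J{\left(-4 \right)} 73 = \left(- \frac{1}{3}\right) 73 = - \frac{73}{3}$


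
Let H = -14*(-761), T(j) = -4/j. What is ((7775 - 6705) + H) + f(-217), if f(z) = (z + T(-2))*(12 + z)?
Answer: 55799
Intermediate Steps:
H = 10654
f(z) = (2 + z)*(12 + z) (f(z) = (z - 4/(-2))*(12 + z) = (z - 4*(-1/2))*(12 + z) = (z + 2)*(12 + z) = (2 + z)*(12 + z))
((7775 - 6705) + H) + f(-217) = ((7775 - 6705) + 10654) + (24 + (-217)**2 + 14*(-217)) = (1070 + 10654) + (24 + 47089 - 3038) = 11724 + 44075 = 55799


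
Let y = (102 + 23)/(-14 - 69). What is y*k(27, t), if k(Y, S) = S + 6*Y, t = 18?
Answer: -22500/83 ≈ -271.08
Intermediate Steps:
y = -125/83 (y = 125/(-83) = 125*(-1/83) = -125/83 ≈ -1.5060)
y*k(27, t) = -125*(18 + 6*27)/83 = -125*(18 + 162)/83 = -125/83*180 = -22500/83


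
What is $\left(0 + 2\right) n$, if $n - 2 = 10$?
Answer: $24$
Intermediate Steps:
$n = 12$ ($n = 2 + 10 = 12$)
$\left(0 + 2\right) n = \left(0 + 2\right) 12 = 2 \cdot 12 = 24$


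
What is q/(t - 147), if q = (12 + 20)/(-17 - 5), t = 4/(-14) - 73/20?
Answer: 2240/232441 ≈ 0.0096368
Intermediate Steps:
t = -551/140 (t = 4*(-1/14) - 73*1/20 = -2/7 - 73/20 = -551/140 ≈ -3.9357)
q = -16/11 (q = 32/(-22) = 32*(-1/22) = -16/11 ≈ -1.4545)
q/(t - 147) = -16/(11*(-551/140 - 147)) = -16/(11*(-21131/140)) = -16/11*(-140/21131) = 2240/232441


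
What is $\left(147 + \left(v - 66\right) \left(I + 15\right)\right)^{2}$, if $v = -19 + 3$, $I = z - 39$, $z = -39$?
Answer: $28227969$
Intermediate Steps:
$I = -78$ ($I = -39 - 39 = -78$)
$v = -16$
$\left(147 + \left(v - 66\right) \left(I + 15\right)\right)^{2} = \left(147 + \left(-16 - 66\right) \left(-78 + 15\right)\right)^{2} = \left(147 + \left(-16 - 66\right) \left(-63\right)\right)^{2} = \left(147 - -5166\right)^{2} = \left(147 + 5166\right)^{2} = 5313^{2} = 28227969$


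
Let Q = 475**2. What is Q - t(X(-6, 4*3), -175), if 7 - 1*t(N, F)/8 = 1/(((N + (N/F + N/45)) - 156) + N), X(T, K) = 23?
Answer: 9736231597/43163 ≈ 2.2557e+5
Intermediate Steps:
Q = 225625
t(N, F) = 56 - 8/(-156 + 91*N/45 + N/F) (t(N, F) = 56 - 8/(((N + (N/F + N/45)) - 156) + N) = 56 - 8/(((N + (N/45 + N/F)) - 156) + N) = 56 - 8/(((46*N/45 + N/F) - 156) + N) = 56 - 8/((-156 + 46*N/45 + N/F) + N) = 56 - 8/(-156 + 91*N/45 + N/F))
Q - t(X(-6, 4*3), -175) = 225625 - 8*(-49185*(-175) + 315*23 + 637*(-175)*23)/(-7020*(-175) + 45*23 + 91*(-175)*23) = 225625 - 8*(8607375 + 7245 - 2563925)/(1228500 + 1035 - 366275) = 225625 - 8*6050695/863260 = 225625 - 1*2420278/43163 = 225625 - 2420278/43163 = 9736231597/43163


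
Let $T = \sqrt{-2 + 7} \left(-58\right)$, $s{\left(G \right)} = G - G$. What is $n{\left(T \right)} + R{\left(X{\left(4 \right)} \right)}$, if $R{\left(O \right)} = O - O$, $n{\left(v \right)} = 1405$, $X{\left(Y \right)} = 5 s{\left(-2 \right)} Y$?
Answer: $1405$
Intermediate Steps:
$s{\left(G \right)} = 0$
$X{\left(Y \right)} = 0$ ($X{\left(Y \right)} = 5 \cdot 0 Y = 0 Y = 0$)
$T = - 58 \sqrt{5}$ ($T = \sqrt{5} \left(-58\right) = - 58 \sqrt{5} \approx -129.69$)
$R{\left(O \right)} = 0$
$n{\left(T \right)} + R{\left(X{\left(4 \right)} \right)} = 1405 + 0 = 1405$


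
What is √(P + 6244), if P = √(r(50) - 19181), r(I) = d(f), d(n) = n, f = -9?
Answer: √(6244 + I*√19190) ≈ 79.024 + 0.8765*I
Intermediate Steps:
r(I) = -9
P = I*√19190 (P = √(-9 - 19181) = √(-19190) = I*√19190 ≈ 138.53*I)
√(P + 6244) = √(I*√19190 + 6244) = √(6244 + I*√19190)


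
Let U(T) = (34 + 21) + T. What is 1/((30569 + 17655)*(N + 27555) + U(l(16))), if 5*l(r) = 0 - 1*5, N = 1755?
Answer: 1/1413445494 ≈ 7.0749e-10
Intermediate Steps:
l(r) = -1 (l(r) = (0 - 1*5)/5 = (0 - 5)/5 = (⅕)*(-5) = -1)
U(T) = 55 + T
1/((30569 + 17655)*(N + 27555) + U(l(16))) = 1/((30569 + 17655)*(1755 + 27555) + (55 - 1)) = 1/(48224*29310 + 54) = 1/(1413445440 + 54) = 1/1413445494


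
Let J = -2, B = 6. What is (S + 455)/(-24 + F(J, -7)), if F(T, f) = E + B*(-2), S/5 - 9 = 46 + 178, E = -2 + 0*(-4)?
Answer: -810/19 ≈ -42.632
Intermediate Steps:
E = -2 (E = -2 + 0 = -2)
S = 1165 (S = 45 + 5*(46 + 178) = 45 + 5*224 = 45 + 1120 = 1165)
F(T, f) = -14 (F(T, f) = -2 + 6*(-2) = -2 - 12 = -14)
(S + 455)/(-24 + F(J, -7)) = (1165 + 455)/(-24 - 14) = 1620/(-38) = 1620*(-1/38) = -810/19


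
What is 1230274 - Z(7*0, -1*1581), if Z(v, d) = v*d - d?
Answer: 1228693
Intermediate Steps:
Z(v, d) = -d + d*v (Z(v, d) = d*v - d = -d + d*v)
1230274 - Z(7*0, -1*1581) = 1230274 - (-1*1581)*(-1 + 7*0) = 1230274 - (-1581)*(-1 + 0) = 1230274 - (-1581)*(-1) = 1230274 - 1*1581 = 1230274 - 1581 = 1228693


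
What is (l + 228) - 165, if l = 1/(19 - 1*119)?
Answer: 6299/100 ≈ 62.990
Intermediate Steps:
l = -1/100 (l = 1/(19 - 119) = 1/(-100) = -1/100 ≈ -0.010000)
(l + 228) - 165 = (-1/100 + 228) - 165 = 22799/100 - 165 = 6299/100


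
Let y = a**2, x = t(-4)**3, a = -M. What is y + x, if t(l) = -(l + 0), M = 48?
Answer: 2368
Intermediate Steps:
t(l) = -l
a = -48 (a = -1*48 = -48)
x = 64 (x = (-1*(-4))**3 = 4**3 = 64)
y = 2304 (y = (-48)**2 = 2304)
y + x = 2304 + 64 = 2368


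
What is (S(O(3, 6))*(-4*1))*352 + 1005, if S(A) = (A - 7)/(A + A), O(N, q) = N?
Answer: 5831/3 ≈ 1943.7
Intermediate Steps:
S(A) = (-7 + A)/(2*A) (S(A) = (-7 + A)/((2*A)) = (-7 + A)*(1/(2*A)) = (-7 + A)/(2*A))
(S(O(3, 6))*(-4*1))*352 + 1005 = (((½)*(-7 + 3)/3)*(-4*1))*352 + 1005 = (((½)*(⅓)*(-4))*(-4))*352 + 1005 = -⅔*(-4)*352 + 1005 = (8/3)*352 + 1005 = 2816/3 + 1005 = 5831/3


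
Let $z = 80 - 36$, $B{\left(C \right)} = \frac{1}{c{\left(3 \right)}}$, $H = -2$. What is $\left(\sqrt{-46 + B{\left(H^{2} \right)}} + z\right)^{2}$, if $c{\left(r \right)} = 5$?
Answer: $\frac{\left(220 + i \sqrt{1145}\right)^{2}}{25} \approx 1890.2 + 595.55 i$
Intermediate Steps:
$B{\left(C \right)} = \frac{1}{5}$
$z = 44$
$\left(\sqrt{-46 + B{\left(H^{2} \right)}} + z\right)^{2} = \left(\sqrt{-46 + \frac{1}{5}} + 44\right)^{2} = \left(\sqrt{- \frac{229}{5}} + 44\right)^{2} = \left(\frac{i \sqrt{1145}}{5} + 44\right)^{2} = \left(44 + \frac{i \sqrt{1145}}{5}\right)^{2}$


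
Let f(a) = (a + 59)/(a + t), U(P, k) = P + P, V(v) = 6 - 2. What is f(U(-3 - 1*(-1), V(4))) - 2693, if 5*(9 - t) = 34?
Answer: -24512/9 ≈ -2723.6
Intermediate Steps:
t = 11/5 (t = 9 - 1/5*34 = 9 - 34/5 = 11/5 ≈ 2.2000)
V(v) = 4
U(P, k) = 2*P
f(a) = (59 + a)/(11/5 + a) (f(a) = (a + 59)/(a + 11/5) = (59 + a)/(11/5 + a))
f(U(-3 - 1*(-1), V(4))) - 2693 = 5*(59 + 2*(-3 - 1*(-1)))/(11 + 5*(2*(-3 - 1*(-1)))) - 2693 = 5*(59 + 2*(-3 + 1))/(11 + 5*(2*(-3 + 1))) - 2693 = 5*(59 + 2*(-2))/(11 + 5*(2*(-2))) - 2693 = 5*(59 - 4)/(11 + 5*(-4)) - 2693 = 5*55/(11 - 20) - 2693 = 5*55/(-9) - 2693 = 5*(-1/9)*55 - 2693 = -275/9 - 2693 = -24512/9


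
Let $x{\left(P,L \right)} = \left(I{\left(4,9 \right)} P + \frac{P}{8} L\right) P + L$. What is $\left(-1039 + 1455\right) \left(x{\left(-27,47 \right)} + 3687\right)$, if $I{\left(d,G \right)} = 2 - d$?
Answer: $2728492$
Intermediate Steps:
$x{\left(P,L \right)} = L + P \left(- 2 P + \frac{L P}{8}\right)$ ($x{\left(P,L \right)} = \left(\left(2 - 4\right) P + \frac{P}{8} L\right) P + L = \left(\left(2 - 4\right) P + P \frac{1}{8} L\right) P + L = \left(- 2 P + \frac{P}{8} L\right) P + L = \left(- 2 P + \frac{L P}{8}\right) P + L = P \left(- 2 P + \frac{L P}{8}\right) + L = L + P \left(- 2 P + \frac{L P}{8}\right)$)
$\left(-1039 + 1455\right) \left(x{\left(-27,47 \right)} + 3687\right) = \left(-1039 + 1455\right) \left(\left(47 - 2 \left(-27\right)^{2} + \frac{1}{8} \cdot 47 \left(-27\right)^{2}\right) + 3687\right) = 416 \left(\left(47 - 1458 + \frac{1}{8} \cdot 47 \cdot 729\right) + 3687\right) = 416 \left(\left(47 - 1458 + \frac{34263}{8}\right) + 3687\right) = 416 \left(\frac{22975}{8} + 3687\right) = 416 \cdot \frac{52471}{8} = 2728492$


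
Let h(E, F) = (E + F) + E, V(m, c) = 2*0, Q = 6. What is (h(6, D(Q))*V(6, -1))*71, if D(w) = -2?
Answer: 0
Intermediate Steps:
V(m, c) = 0
h(E, F) = F + 2*E
(h(6, D(Q))*V(6, -1))*71 = ((-2 + 2*6)*0)*71 = ((-2 + 12)*0)*71 = (10*0)*71 = 0*71 = 0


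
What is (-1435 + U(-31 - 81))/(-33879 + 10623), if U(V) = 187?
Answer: 52/969 ≈ 0.053664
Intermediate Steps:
(-1435 + U(-31 - 81))/(-33879 + 10623) = (-1435 + 187)/(-33879 + 10623) = -1248/(-23256) = -1248*(-1/23256) = 52/969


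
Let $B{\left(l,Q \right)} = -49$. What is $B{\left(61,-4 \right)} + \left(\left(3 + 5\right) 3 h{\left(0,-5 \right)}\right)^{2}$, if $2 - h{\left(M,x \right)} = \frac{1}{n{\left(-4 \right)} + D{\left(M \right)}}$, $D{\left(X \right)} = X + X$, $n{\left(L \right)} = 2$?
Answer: $1247$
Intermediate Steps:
$D{\left(X \right)} = 2 X$
$h{\left(M,x \right)} = 2 - \frac{1}{2 + 2 M}$
$B{\left(61,-4 \right)} + \left(\left(3 + 5\right) 3 h{\left(0,-5 \right)}\right)^{2} = -49 + \left(\left(3 + 5\right) 3 \frac{3 + 4 \cdot 0}{2 \left(1 + 0\right)}\right)^{2} = -49 + \left(8 \cdot 3 \frac{3 + 0}{2 \cdot 1}\right)^{2} = -49 + \left(24 \cdot \frac{1}{2} \cdot 1 \cdot 3\right)^{2} = -49 + \left(24 \cdot \frac{3}{2}\right)^{2} = -49 + 36^{2} = -49 + 1296 = 1247$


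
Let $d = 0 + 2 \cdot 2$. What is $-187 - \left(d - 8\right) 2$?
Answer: $-179$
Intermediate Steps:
$d = 4$ ($d = 0 + 4 = 4$)
$-187 - \left(d - 8\right) 2 = -187 - \left(4 - 8\right) 2 = -187 - \left(-4\right) 2 = -187 - -8 = -187 + 8 = -179$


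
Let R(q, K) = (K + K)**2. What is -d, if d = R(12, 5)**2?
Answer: -10000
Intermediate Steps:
R(q, K) = 4*K**2 (R(q, K) = (2*K)**2 = 4*K**2)
d = 10000 (d = (4*5**2)**2 = (4*25)**2 = 100**2 = 10000)
-d = -1*10000 = -10000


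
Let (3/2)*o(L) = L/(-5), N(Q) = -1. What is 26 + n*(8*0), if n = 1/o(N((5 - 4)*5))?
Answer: 26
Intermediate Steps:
o(L) = -2*L/15 (o(L) = 2*(L/(-5))/3 = 2*(L*(-⅕))/3 = 2*(-L/5)/3 = -2*L/15)
n = 15/2 (n = 1/(-2/15*(-1)) = 1/(2/15) = 15/2 ≈ 7.5000)
26 + n*(8*0) = 26 + 15*(8*0)/2 = 26 + (15/2)*0 = 26 + 0 = 26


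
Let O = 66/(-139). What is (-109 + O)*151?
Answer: -2297767/139 ≈ -16531.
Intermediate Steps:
O = -66/139 (O = 66*(-1/139) = -66/139 ≈ -0.47482)
(-109 + O)*151 = (-109 - 66/139)*151 = -15217/139*151 = -2297767/139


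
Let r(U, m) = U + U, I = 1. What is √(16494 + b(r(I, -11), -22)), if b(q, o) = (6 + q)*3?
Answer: √16518 ≈ 128.52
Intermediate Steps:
r(U, m) = 2*U
b(q, o) = 18 + 3*q
√(16494 + b(r(I, -11), -22)) = √(16494 + (18 + 3*(2*1))) = √(16494 + (18 + 3*2)) = √(16494 + (18 + 6)) = √(16494 + 24) = √16518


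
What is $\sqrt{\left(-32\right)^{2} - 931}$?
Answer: $\sqrt{93} \approx 9.6436$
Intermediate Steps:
$\sqrt{\left(-32\right)^{2} - 931} = \sqrt{1024 - 931} = \sqrt{93}$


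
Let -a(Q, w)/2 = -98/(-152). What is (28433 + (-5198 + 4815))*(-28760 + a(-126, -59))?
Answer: -15328329225/19 ≈ -8.0675e+8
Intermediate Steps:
a(Q, w) = -49/38 (a(Q, w) = -(-196)/(-152) = -(-196)*(-1)/152 = -2*49/76 = -49/38)
(28433 + (-5198 + 4815))*(-28760 + a(-126, -59)) = (28433 + (-5198 + 4815))*(-28760 - 49/38) = (28433 - 383)*(-1092929/38) = 28050*(-1092929/38) = -15328329225/19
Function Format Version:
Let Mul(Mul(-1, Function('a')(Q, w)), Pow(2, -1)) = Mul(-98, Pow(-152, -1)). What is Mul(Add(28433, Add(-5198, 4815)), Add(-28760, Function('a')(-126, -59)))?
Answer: Rational(-15328329225, 19) ≈ -8.0675e+8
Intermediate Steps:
Function('a')(Q, w) = Rational(-49, 38) (Function('a')(Q, w) = Mul(-2, Mul(-98, Pow(-152, -1))) = Mul(-2, Mul(-98, Rational(-1, 152))) = Mul(-2, Rational(49, 76)) = Rational(-49, 38))
Mul(Add(28433, Add(-5198, 4815)), Add(-28760, Function('a')(-126, -59))) = Mul(Add(28433, Add(-5198, 4815)), Add(-28760, Rational(-49, 38))) = Mul(Add(28433, -383), Rational(-1092929, 38)) = Mul(28050, Rational(-1092929, 38)) = Rational(-15328329225, 19)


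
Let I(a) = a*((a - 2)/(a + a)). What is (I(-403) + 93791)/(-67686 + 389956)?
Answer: 187177/644540 ≈ 0.29040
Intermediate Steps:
I(a) = -1 + a/2 (I(a) = a*((-2 + a)/((2*a))) = a*((-2 + a)*(1/(2*a))) = a*((-2 + a)/(2*a)) = -1 + a/2)
(I(-403) + 93791)/(-67686 + 389956) = ((-1 + (½)*(-403)) + 93791)/(-67686 + 389956) = ((-1 - 403/2) + 93791)/322270 = (-405/2 + 93791)*(1/322270) = (187177/2)*(1/322270) = 187177/644540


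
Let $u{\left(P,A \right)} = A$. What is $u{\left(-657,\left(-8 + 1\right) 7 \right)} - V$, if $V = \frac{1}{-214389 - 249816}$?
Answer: $- \frac{22746044}{464205} \approx -49.0$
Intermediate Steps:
$V = - \frac{1}{464205}$ ($V = \frac{1}{-464205} = - \frac{1}{464205} \approx -2.1542 \cdot 10^{-6}$)
$u{\left(-657,\left(-8 + 1\right) 7 \right)} - V = \left(-8 + 1\right) 7 - - \frac{1}{464205} = \left(-7\right) 7 + \frac{1}{464205} = -49 + \frac{1}{464205} = - \frac{22746044}{464205}$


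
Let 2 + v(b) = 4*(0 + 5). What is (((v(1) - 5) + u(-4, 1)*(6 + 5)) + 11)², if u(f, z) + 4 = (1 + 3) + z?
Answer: 1225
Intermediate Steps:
u(f, z) = z (u(f, z) = -4 + ((1 + 3) + z) = -4 + (4 + z) = z)
v(b) = 18 (v(b) = -2 + 4*(0 + 5) = -2 + 4*5 = -2 + 20 = 18)
(((v(1) - 5) + u(-4, 1)*(6 + 5)) + 11)² = (((18 - 5) + 1*(6 + 5)) + 11)² = ((13 + 1*11) + 11)² = ((13 + 11) + 11)² = (24 + 11)² = 35² = 1225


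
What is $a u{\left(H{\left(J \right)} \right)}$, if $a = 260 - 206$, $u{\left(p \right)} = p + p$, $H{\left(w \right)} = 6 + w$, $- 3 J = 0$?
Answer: $648$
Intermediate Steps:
$J = 0$ ($J = \left(- \frac{1}{3}\right) 0 = 0$)
$u{\left(p \right)} = 2 p$
$a = 54$ ($a = 260 - 206 = 54$)
$a u{\left(H{\left(J \right)} \right)} = 54 \cdot 2 \left(6 + 0\right) = 54 \cdot 2 \cdot 6 = 54 \cdot 12 = 648$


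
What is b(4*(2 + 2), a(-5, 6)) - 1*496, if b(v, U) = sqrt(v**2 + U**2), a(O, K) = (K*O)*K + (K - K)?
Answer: -496 + 4*sqrt(2041) ≈ -315.29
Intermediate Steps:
a(O, K) = O*K**2 (a(O, K) = O*K**2 + 0 = O*K**2)
b(v, U) = sqrt(U**2 + v**2)
b(4*(2 + 2), a(-5, 6)) - 1*496 = sqrt((-5*6**2)**2 + (4*(2 + 2))**2) - 1*496 = sqrt((-5*36)**2 + (4*4)**2) - 496 = sqrt((-180)**2 + 16**2) - 496 = sqrt(32400 + 256) - 496 = sqrt(32656) - 496 = 4*sqrt(2041) - 496 = -496 + 4*sqrt(2041)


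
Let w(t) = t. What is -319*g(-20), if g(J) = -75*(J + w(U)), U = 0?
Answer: -478500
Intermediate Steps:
g(J) = -75*J (g(J) = -75*(J + 0) = -75*J)
-319*g(-20) = -(-23925)*(-20) = -319*1500 = -478500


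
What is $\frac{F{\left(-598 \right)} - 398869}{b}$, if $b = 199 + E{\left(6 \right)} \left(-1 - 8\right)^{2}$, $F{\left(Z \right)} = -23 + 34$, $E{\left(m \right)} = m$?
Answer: $- \frac{398858}{685} \approx -582.27$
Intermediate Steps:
$F{\left(Z \right)} = 11$
$b = 685$ ($b = 199 + 6 \left(-1 - 8\right)^{2} = 199 + 6 \left(-9\right)^{2} = 199 + 6 \cdot 81 = 199 + 486 = 685$)
$\frac{F{\left(-598 \right)} - 398869}{b} = \frac{11 - 398869}{685} = \left(-398858\right) \frac{1}{685} = - \frac{398858}{685}$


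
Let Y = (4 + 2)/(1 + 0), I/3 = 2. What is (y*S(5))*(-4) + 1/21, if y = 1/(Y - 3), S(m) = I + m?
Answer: -307/21 ≈ -14.619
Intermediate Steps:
I = 6 (I = 3*2 = 6)
S(m) = 6 + m
Y = 6 (Y = 6/1 = 6*1 = 6)
y = 1/3 (y = 1/(6 - 3) = 1/3 ≈ 0.33333)
(y*S(5))*(-4) + 1/21 = ((6 + 5)/3)*(-4) + 1/21 = ((1/3)*11)*(-4) + 1/21 = (11/3)*(-4) + 1/21 = -44/3 + 1/21 = -307/21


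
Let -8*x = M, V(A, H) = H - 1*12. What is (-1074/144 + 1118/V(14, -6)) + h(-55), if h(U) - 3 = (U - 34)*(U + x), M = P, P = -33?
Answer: 160607/36 ≈ 4461.3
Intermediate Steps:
V(A, H) = -12 + H (V(A, H) = H - 12 = -12 + H)
M = -33
x = 33/8 (x = -⅛*(-33) = 33/8 ≈ 4.1250)
h(U) = 3 + (-34 + U)*(33/8 + U) (h(U) = 3 + (U - 34)*(U + 33/8) = 3 + (-34 + U)*(33/8 + U))
(-1074/144 + 1118/V(14, -6)) + h(-55) = (-1074/144 + 1118/(-12 - 6)) + (-549/4 + (-55)² - 239/8*(-55)) = (-1074*1/144 + 1118/(-18)) + (-549/4 + 3025 + 13145/8) = (-179/24 + 1118*(-1/18)) + 36247/8 = (-179/24 - 559/9) + 36247/8 = -5009/72 + 36247/8 = 160607/36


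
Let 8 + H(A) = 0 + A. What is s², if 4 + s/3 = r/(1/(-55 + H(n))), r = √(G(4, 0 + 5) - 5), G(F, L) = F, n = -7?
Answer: -43956 + 5040*I ≈ -43956.0 + 5040.0*I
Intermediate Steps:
H(A) = -8 + A (H(A) = -8 + (0 + A) = -8 + A)
r = I (r = √(4 - 5) = √(-1) = I ≈ 1.0*I)
s = -12 - 210*I (s = -12 + 3*(I/(1/(-55 + (-8 - 7)))) = -12 + 3*(I/(1/(-55 - 15))) = -12 + 3*(I/(1/(-70))) = -12 + 3*(I/(-1/70)) = -12 + 3*(I*(-70)) = -12 + 3*(-70*I) = -12 - 210*I ≈ -12.0 - 210.0*I)
s² = (-12 - 210*I)²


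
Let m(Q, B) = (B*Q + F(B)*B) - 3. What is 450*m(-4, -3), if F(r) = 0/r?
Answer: 4050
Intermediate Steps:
F(r) = 0
m(Q, B) = -3 + B*Q (m(Q, B) = (B*Q + 0*B) - 3 = (B*Q + 0) - 3 = B*Q - 3 = -3 + B*Q)
450*m(-4, -3) = 450*(-3 - 3*(-4)) = 450*(-3 + 12) = 450*9 = 4050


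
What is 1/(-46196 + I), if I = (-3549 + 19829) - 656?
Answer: -1/30572 ≈ -3.2710e-5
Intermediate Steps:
I = 15624 (I = 16280 - 656 = 15624)
1/(-46196 + I) = 1/(-46196 + 15624) = 1/(-30572) = -1/30572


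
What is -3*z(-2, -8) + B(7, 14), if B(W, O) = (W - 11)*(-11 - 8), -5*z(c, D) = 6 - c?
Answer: 404/5 ≈ 80.800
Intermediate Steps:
z(c, D) = -6/5 + c/5 (z(c, D) = -(6 - c)/5 = -6/5 + c/5)
B(W, O) = 209 - 19*W (B(W, O) = (-11 + W)*(-19) = 209 - 19*W)
-3*z(-2, -8) + B(7, 14) = -3*(-6/5 + (1/5)*(-2)) + (209 - 19*7) = -3*(-6/5 - 2/5) + (209 - 133) = -3*(-8/5) + 76 = 24/5 + 76 = 404/5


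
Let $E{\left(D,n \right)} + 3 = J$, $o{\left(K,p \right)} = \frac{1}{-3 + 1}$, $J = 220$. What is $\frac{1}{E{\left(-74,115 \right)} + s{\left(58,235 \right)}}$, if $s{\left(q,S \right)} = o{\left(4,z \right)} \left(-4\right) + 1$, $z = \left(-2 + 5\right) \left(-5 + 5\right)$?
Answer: $\frac{1}{220} \approx 0.0045455$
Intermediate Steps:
$z = 0$ ($z = 3 \cdot 0 = 0$)
$o{\left(K,p \right)} = - \frac{1}{2}$ ($o{\left(K,p \right)} = \frac{1}{-2} = - \frac{1}{2}$)
$E{\left(D,n \right)} = 217$ ($E{\left(D,n \right)} = -3 + 220 = 217$)
$s{\left(q,S \right)} = 3$ ($s{\left(q,S \right)} = \left(- \frac{1}{2}\right) \left(-4\right) + 1 = 2 + 1 = 3$)
$\frac{1}{E{\left(-74,115 \right)} + s{\left(58,235 \right)}} = \frac{1}{217 + 3} = \frac{1}{220}$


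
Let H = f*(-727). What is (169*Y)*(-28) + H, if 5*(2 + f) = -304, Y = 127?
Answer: -2776542/5 ≈ -5.5531e+5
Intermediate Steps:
f = -314/5 (f = -2 + (1/5)*(-304) = -2 - 304/5 = -314/5 ≈ -62.800)
H = 228278/5 (H = -314/5*(-727) = 228278/5 ≈ 45656.)
(169*Y)*(-28) + H = (169*127)*(-28) + 228278/5 = 21463*(-28) + 228278/5 = -600964 + 228278/5 = -2776542/5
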